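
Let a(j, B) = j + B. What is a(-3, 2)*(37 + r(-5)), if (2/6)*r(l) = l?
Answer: -22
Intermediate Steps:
a(j, B) = B + j
r(l) = 3*l
a(-3, 2)*(37 + r(-5)) = (2 - 3)*(37 + 3*(-5)) = -(37 - 15) = -1*22 = -22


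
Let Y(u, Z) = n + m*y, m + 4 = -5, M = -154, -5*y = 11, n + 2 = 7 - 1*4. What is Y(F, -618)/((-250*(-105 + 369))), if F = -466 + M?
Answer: -13/41250 ≈ -0.00031515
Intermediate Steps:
n = 1 (n = -2 + (7 - 1*4) = -2 + (7 - 4) = -2 + 3 = 1)
y = -11/5 (y = -1/5*11 = -11/5 ≈ -2.2000)
m = -9 (m = -4 - 5 = -9)
F = -620 (F = -466 - 154 = -620)
Y(u, Z) = 104/5 (Y(u, Z) = 1 - 9*(-11/5) = 1 + 99/5 = 104/5)
Y(F, -618)/((-250*(-105 + 369))) = 104/(5*((-250*(-105 + 369)))) = 104/(5*((-250*264))) = (104/5)/(-66000) = (104/5)*(-1/66000) = -13/41250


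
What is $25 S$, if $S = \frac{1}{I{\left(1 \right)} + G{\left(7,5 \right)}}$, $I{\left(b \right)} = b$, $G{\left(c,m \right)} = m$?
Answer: $\frac{25}{6} \approx 4.1667$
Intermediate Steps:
$S = \frac{1}{6}$ ($S = \frac{1}{1 + 5} = \frac{1}{6} \approx 0.16667$)
$25 S = 25 \cdot \frac{1}{6} = \frac{25}{6}$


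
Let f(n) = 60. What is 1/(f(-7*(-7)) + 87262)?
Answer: 1/87322 ≈ 1.1452e-5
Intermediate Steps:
1/(f(-7*(-7)) + 87262) = 1/(60 + 87262) = 1/87322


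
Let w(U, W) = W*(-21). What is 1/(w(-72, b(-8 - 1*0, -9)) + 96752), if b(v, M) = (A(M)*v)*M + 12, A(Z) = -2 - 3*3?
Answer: 1/113132 ≈ 8.8392e-6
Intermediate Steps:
A(Z) = -11 (A(Z) = -2 - 9 = -11)
b(v, M) = 12 - 11*M*v (b(v, M) = (-11*v)*M + 12 = -11*M*v + 12 = 12 - 11*M*v)
w(U, W) = -21*W
1/(w(-72, b(-8 - 1*0, -9)) + 96752) = 1/(-21*(12 - 11*(-9)*(-8 - 1*0)) + 96752) = 1/(-21*(12 - 11*(-9)*(-8 + 0)) + 96752) = 1/(-21*(12 - 11*(-9)*(-8)) + 96752) = 1/(-21*(12 - 792) + 96752) = 1/(-21*(-780) + 96752) = 1/(16380 + 96752) = 1/113132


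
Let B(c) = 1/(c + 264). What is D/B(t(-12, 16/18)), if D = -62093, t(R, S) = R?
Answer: -15647436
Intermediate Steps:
B(c) = 1/(264 + c)
D/B(t(-12, 16/18)) = -62093/(1/(264 - 12)) = -62093/(1/252) = -62093/1/252 = -62093*252 = -15647436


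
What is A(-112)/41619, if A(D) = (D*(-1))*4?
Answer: 448/41619 ≈ 0.010764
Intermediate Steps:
A(D) = -4*D (A(D) = -D*4 = -4*D)
A(-112)/41619 = -4*(-112)/41619 = 448*(1/41619) = 448/41619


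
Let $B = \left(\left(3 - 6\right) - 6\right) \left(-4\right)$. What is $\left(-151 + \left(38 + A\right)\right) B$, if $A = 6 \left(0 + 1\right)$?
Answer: $-3852$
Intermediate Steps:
$A = 6$ ($A = 6 \cdot 1 = 6$)
$B = 36$ ($B = \left(\left(3 - 6\right) - 6\right) \left(-4\right) = \left(-3 - 6\right) \left(-4\right) = \left(-9\right) \left(-4\right) = 36$)
$\left(-151 + \left(38 + A\right)\right) B = \left(-151 + \left(38 + 6\right)\right) 36 = \left(-151 + 44\right) 36 = \left(-107\right) 36 = -3852$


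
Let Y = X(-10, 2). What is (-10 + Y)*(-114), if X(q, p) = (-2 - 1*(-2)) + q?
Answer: 2280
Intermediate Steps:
X(q, p) = q (X(q, p) = (-2 + 2) + q = 0 + q = q)
Y = -10
(-10 + Y)*(-114) = (-10 - 10)*(-114) = -20*(-114) = 2280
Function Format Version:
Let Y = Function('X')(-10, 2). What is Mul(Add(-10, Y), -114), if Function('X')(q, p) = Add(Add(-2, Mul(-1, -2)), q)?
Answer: 2280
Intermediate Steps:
Function('X')(q, p) = q (Function('X')(q, p) = Add(Add(-2, 2), q) = Add(0, q) = q)
Y = -10
Mul(Add(-10, Y), -114) = Mul(Add(-10, -10), -114) = Mul(-20, -114) = 2280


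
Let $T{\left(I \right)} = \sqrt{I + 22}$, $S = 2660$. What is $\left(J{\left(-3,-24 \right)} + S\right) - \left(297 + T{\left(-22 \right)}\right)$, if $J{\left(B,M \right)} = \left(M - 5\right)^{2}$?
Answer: $3204$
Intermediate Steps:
$T{\left(I \right)} = \sqrt{22 + I}$
$J{\left(B,M \right)} = \left(-5 + M\right)^{2}$
$\left(J{\left(-3,-24 \right)} + S\right) - \left(297 + T{\left(-22 \right)}\right) = \left(\left(-5 - 24\right)^{2} + 2660\right) - \left(297 + \sqrt{22 - 22}\right) = \left(\left(-29\right)^{2} + 2660\right) - \left(297 + \sqrt{0}\right) = \left(841 + 2660\right) - 297 = 3501 + \left(-297 + 0\right) = 3501 - 297 = 3204$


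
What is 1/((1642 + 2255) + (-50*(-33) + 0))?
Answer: 1/5547 ≈ 0.00018028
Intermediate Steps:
1/((1642 + 2255) + (-50*(-33) + 0)) = 1/(3897 + (1650 + 0)) = 1/(3897 + 1650) = 1/5547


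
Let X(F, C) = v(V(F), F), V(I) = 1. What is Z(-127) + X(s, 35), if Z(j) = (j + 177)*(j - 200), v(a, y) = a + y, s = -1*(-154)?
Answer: -16195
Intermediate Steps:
s = 154
X(F, C) = 1 + F
Z(j) = (-200 + j)*(177 + j) (Z(j) = (177 + j)*(-200 + j) = (-200 + j)*(177 + j))
Z(-127) + X(s, 35) = (-35400 + (-127)² - 23*(-127)) + (1 + 154) = (-35400 + 16129 + 2921) + 155 = -16350 + 155 = -16195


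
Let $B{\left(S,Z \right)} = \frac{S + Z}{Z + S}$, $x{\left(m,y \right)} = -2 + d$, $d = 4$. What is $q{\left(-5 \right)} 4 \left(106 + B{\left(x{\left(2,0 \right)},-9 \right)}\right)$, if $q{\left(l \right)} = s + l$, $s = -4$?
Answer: $-3852$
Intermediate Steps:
$q{\left(l \right)} = -4 + l$
$x{\left(m,y \right)} = 2$ ($x{\left(m,y \right)} = -2 + 4 = 2$)
$B{\left(S,Z \right)} = 1$ ($B{\left(S,Z \right)} = \frac{S + Z}{S + Z} = 1$)
$q{\left(-5 \right)} 4 \left(106 + B{\left(x{\left(2,0 \right)},-9 \right)}\right) = \left(-4 - 5\right) 4 \left(106 + 1\right) = \left(-9\right) 4 \cdot 107 = \left(-36\right) 107 = -3852$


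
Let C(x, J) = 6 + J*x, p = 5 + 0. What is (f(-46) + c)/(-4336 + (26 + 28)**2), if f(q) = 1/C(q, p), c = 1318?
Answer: -295231/318080 ≈ -0.92817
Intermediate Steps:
p = 5
f(q) = 1/(6 + 5*q)
(f(-46) + c)/(-4336 + (26 + 28)**2) = (1/(6 + 5*(-46)) + 1318)/(-4336 + (26 + 28)**2) = (1/(6 - 230) + 1318)/(-4336 + 54**2) = (1/(-224) + 1318)/(-4336 + 2916) = (-1/224 + 1318)/(-1420) = (295231/224)*(-1/1420) = -295231/318080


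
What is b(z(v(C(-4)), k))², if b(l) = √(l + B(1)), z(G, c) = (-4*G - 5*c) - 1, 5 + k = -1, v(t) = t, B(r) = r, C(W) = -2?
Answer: 38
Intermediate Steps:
k = -6 (k = -5 - 1 = -6)
z(G, c) = -1 - 5*c - 4*G (z(G, c) = (-5*c - 4*G) - 1 = -1 - 5*c - 4*G)
b(l) = √(1 + l) (b(l) = √(l + 1) = √(1 + l))
b(z(v(C(-4)), k))² = (√(1 + (-1 - 5*(-6) - 4*(-2))))² = (√(1 + (-1 + 30 + 8)))² = (√(1 + 37))² = (√38)² = 38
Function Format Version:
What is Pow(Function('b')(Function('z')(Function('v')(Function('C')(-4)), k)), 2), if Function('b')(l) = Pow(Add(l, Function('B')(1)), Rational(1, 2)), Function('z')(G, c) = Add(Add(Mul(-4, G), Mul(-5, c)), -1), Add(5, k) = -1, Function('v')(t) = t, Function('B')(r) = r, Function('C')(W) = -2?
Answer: 38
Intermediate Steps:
k = -6 (k = Add(-5, -1) = -6)
Function('z')(G, c) = Add(-1, Mul(-5, c), Mul(-4, G)) (Function('z')(G, c) = Add(Add(Mul(-5, c), Mul(-4, G)), -1) = Add(-1, Mul(-5, c), Mul(-4, G)))
Function('b')(l) = Pow(Add(1, l), Rational(1, 2)) (Function('b')(l) = Pow(Add(l, 1), Rational(1, 2)) = Pow(Add(1, l), Rational(1, 2)))
Pow(Function('b')(Function('z')(Function('v')(Function('C')(-4)), k)), 2) = Pow(Pow(Add(1, Add(-1, Mul(-5, -6), Mul(-4, -2))), Rational(1, 2)), 2) = Pow(Pow(Add(1, Add(-1, 30, 8)), Rational(1, 2)), 2) = Pow(Pow(Add(1, 37), Rational(1, 2)), 2) = Pow(Pow(38, Rational(1, 2)), 2) = 38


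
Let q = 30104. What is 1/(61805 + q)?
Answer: 1/91909 ≈ 1.0880e-5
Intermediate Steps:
1/(61805 + q) = 1/(61805 + 30104) = 1/91909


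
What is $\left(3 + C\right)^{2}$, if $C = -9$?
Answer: $36$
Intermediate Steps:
$\left(3 + C\right)^{2} = \left(3 - 9\right)^{2} = \left(-6\right)^{2} = 36$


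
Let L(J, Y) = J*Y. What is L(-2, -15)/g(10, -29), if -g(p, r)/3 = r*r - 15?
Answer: -5/413 ≈ -0.012107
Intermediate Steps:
g(p, r) = 45 - 3*r**2 (g(p, r) = -3*(r*r - 15) = -3*(r**2 - 15) = -3*(-15 + r**2) = 45 - 3*r**2)
L(-2, -15)/g(10, -29) = (-2*(-15))/(45 - 3*(-29)**2) = 30/(45 - 3*841) = 30/(45 - 2523) = 30/(-2478) = 30*(-1/2478) = -5/413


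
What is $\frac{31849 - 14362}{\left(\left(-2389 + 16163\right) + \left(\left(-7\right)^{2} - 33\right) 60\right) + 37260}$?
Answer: $\frac{17487}{51994} \approx 0.33633$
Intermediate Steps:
$\frac{31849 - 14362}{\left(\left(-2389 + 16163\right) + \left(\left(-7\right)^{2} - 33\right) 60\right) + 37260} = \frac{17487}{\left(13774 + \left(49 - 33\right) 60\right) + 37260} = \frac{17487}{\left(13774 + 16 \cdot 60\right) + 37260} = \frac{17487}{\left(13774 + 960\right) + 37260} = \frac{17487}{14734 + 37260} = \frac{17487}{51994}$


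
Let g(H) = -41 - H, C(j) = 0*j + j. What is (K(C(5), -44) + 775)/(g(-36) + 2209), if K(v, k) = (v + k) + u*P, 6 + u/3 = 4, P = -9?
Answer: 395/1102 ≈ 0.35844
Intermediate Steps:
C(j) = j (C(j) = 0 + j = j)
u = -6 (u = -18 + 3*4 = -18 + 12 = -6)
K(v, k) = 54 + k + v (K(v, k) = (v + k) - 6*(-9) = (k + v) + 54 = 54 + k + v)
(K(C(5), -44) + 775)/(g(-36) + 2209) = ((54 - 44 + 5) + 775)/((-41 - 1*(-36)) + 2209) = (15 + 775)/((-41 + 36) + 2209) = 790/(-5 + 2209) = 790/2204 = 790*(1/2204) = 395/1102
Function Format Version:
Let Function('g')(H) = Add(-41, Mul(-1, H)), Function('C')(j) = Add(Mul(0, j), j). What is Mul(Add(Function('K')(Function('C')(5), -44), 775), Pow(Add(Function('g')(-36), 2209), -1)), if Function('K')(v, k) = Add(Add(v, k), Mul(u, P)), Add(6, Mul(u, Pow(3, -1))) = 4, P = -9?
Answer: Rational(395, 1102) ≈ 0.35844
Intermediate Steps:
Function('C')(j) = j (Function('C')(j) = Add(0, j) = j)
u = -6 (u = Add(-18, Mul(3, 4)) = Add(-18, 12) = -6)
Function('K')(v, k) = Add(54, k, v) (Function('K')(v, k) = Add(Add(v, k), Mul(-6, -9)) = Add(Add(k, v), 54) = Add(54, k, v))
Mul(Add(Function('K')(Function('C')(5), -44), 775), Pow(Add(Function('g')(-36), 2209), -1)) = Mul(Add(Add(54, -44, 5), 775), Pow(Add(Add(-41, Mul(-1, -36)), 2209), -1)) = Mul(Add(15, 775), Pow(Add(Add(-41, 36), 2209), -1)) = Mul(790, Pow(Add(-5, 2209), -1)) = Mul(790, Pow(2204, -1)) = Mul(790, Rational(1, 2204)) = Rational(395, 1102)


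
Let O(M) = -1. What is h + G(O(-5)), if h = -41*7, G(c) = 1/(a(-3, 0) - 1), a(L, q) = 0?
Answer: -288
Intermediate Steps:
G(c) = -1 (G(c) = 1/(0 - 1) = 1/(-1) = -1)
h = -287
h + G(O(-5)) = -287 - 1 = -288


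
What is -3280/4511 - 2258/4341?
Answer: -24424318/19582251 ≈ -1.2473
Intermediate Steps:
-3280/4511 - 2258/4341 = -24424318/19582251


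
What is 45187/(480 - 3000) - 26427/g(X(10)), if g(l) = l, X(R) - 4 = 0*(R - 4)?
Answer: -16694197/2520 ≈ -6624.7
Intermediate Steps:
X(R) = 4 (X(R) = 4 + 0*(R - 4) = 4 + 0*(-4 + R) = 4 + 0 = 4)
45187/(480 - 3000) - 26427/g(X(10)) = 45187/(480 - 3000) - 26427/4 = 45187/(-2520) - 26427*¼ = 45187*(-1/2520) - 26427/4 = -45187/2520 - 26427/4 = -16694197/2520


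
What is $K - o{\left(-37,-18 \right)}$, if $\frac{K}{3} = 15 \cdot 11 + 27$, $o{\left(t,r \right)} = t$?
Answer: $613$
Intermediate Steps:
$K = 576$ ($K = 3 \left(15 \cdot 11 + 27\right) = 3 \left(165 + 27\right) = 3 \cdot 192 = 576$)
$K - o{\left(-37,-18 \right)} = 576 - -37 = 576 + 37 = 613$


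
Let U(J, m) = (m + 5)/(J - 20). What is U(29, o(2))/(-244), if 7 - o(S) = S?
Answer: -5/1098 ≈ -0.0045537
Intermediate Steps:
o(S) = 7 - S
U(J, m) = (5 + m)/(-20 + J)
U(29, o(2))/(-244) = ((5 + (7 - 1*2))/(-20 + 29))/(-244) = ((5 + (7 - 2))/9)*(-1/244) = ((5 + 5)/9)*(-1/244) = ((1/9)*10)*(-1/244) = (10/9)*(-1/244) = -5/1098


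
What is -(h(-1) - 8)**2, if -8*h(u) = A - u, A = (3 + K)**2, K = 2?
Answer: -2025/16 ≈ -126.56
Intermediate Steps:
A = 25 (A = (3 + 2)**2 = 5**2 = 25)
h(u) = -25/8 + u/8 (h(u) = -(25 - u)/8 = -25/8 + u/8)
-(h(-1) - 8)**2 = -((-25/8 + (1/8)*(-1)) - 8)**2 = -((-25/8 - 1/8) - 8)**2 = -(-13/4 - 8)**2 = -(-45/4)**2 = -1*2025/16 = -2025/16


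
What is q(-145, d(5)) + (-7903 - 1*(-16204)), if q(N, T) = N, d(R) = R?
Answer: 8156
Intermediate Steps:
q(-145, d(5)) + (-7903 - 1*(-16204)) = -145 + (-7903 - 1*(-16204)) = -145 + (-7903 + 16204) = -145 + 8301 = 8156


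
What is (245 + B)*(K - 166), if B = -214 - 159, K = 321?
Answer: -19840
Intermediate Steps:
B = -373
(245 + B)*(K - 166) = (245 - 373)*(321 - 166) = -128*155 = -19840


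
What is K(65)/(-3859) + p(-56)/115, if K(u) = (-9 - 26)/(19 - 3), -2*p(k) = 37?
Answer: -1138239/7100560 ≈ -0.16030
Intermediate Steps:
p(k) = -37/2 (p(k) = -1/2*37 = -37/2)
K(u) = -35/16
K(65)/(-3859) + p(-56)/115 = -35/16/(-3859) - 37/2/115 = -35/16*(-1/3859) - 37/2*1/115 = 35/61744 - 37/230 = -1138239/7100560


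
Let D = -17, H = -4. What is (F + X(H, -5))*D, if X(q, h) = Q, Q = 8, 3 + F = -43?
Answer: 646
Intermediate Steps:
F = -46 (F = -3 - 43 = -46)
X(q, h) = 8
(F + X(H, -5))*D = (-46 + 8)*(-17) = -38*(-17) = 646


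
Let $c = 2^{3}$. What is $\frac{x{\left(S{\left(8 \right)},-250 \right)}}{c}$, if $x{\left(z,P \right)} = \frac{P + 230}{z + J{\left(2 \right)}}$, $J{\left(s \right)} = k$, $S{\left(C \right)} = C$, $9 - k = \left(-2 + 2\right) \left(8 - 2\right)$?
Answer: $- \frac{5}{34} \approx -0.14706$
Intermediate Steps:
$k = 9$ ($k = 9 - \left(-2 + 2\right) \left(8 - 2\right) = 9 - 0 \cdot 6 = 9 - 0 = 9 + 0 = 9$)
$J{\left(s \right)} = 9$
$x{\left(z,P \right)} = \frac{230 + P}{9 + z}$ ($x{\left(z,P \right)} = \frac{P + 230}{z + 9} = \frac{230 + P}{9 + z}$)
$c = 8$
$\frac{x{\left(S{\left(8 \right)},-250 \right)}}{c} = \frac{\frac{1}{9 + 8} \left(230 - 250\right)}{8} = \frac{1}{17} \left(-20\right) \frac{1}{8} = \left(- \frac{20}{17}\right) \frac{1}{8} = - \frac{5}{34}$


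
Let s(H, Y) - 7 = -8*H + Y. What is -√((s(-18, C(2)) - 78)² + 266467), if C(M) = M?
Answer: -2*√68023 ≈ -521.62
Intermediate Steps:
s(H, Y) = 7 + Y - 8*H (s(H, Y) = 7 + (-8*H + Y) = 7 + (Y - 8*H) = 7 + Y - 8*H)
-√((s(-18, C(2)) - 78)² + 266467) = -√(((7 + 2 - 8*(-18)) - 78)² + 266467) = -√(((7 + 2 + 144) - 78)² + 266467) = -√((153 - 78)² + 266467) = -√(75² + 266467) = -√(5625 + 266467) = -√272092 = -2*√68023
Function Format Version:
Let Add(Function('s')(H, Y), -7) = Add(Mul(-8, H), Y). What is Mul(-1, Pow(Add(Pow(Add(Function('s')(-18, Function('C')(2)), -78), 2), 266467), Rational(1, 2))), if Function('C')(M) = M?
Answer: Mul(-2, Pow(68023, Rational(1, 2))) ≈ -521.62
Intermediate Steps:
Function('s')(H, Y) = Add(7, Y, Mul(-8, H)) (Function('s')(H, Y) = Add(7, Add(Mul(-8, H), Y)) = Add(7, Add(Y, Mul(-8, H))) = Add(7, Y, Mul(-8, H)))
Mul(-1, Pow(Add(Pow(Add(Function('s')(-18, Function('C')(2)), -78), 2), 266467), Rational(1, 2))) = Mul(-1, Pow(Add(Pow(Add(Add(7, 2, Mul(-8, -18)), -78), 2), 266467), Rational(1, 2))) = Mul(-1, Pow(Add(Pow(Add(Add(7, 2, 144), -78), 2), 266467), Rational(1, 2))) = Mul(-1, Pow(Add(Pow(Add(153, -78), 2), 266467), Rational(1, 2))) = Mul(-1, Pow(Add(Pow(75, 2), 266467), Rational(1, 2))) = Mul(-1, Pow(Add(5625, 266467), Rational(1, 2))) = Mul(-1, Pow(272092, Rational(1, 2))) = Mul(-1, Mul(2, Pow(68023, Rational(1, 2)))) = Mul(-2, Pow(68023, Rational(1, 2)))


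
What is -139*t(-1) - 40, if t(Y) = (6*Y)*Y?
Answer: -874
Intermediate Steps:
t(Y) = 6*Y²
-139*t(-1) - 40 = -834*(-1)² - 40 = -834 - 40 = -874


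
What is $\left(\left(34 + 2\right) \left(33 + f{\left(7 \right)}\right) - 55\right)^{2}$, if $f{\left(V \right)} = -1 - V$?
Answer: $714025$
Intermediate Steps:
$\left(\left(34 + 2\right) \left(33 + f{\left(7 \right)}\right) - 55\right)^{2} = \left(\left(34 + 2\right) \left(33 - 8\right) - 55\right)^{2} = \left(36 \left(33 - 8\right) - 55\right)^{2} = \left(36 \cdot 25 - 55\right)^{2} = \left(900 - 55\right)^{2} = 845^{2} = 714025$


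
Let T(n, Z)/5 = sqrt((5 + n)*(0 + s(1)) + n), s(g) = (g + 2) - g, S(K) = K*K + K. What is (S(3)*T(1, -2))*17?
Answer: 1020*sqrt(13) ≈ 3677.7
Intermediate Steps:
S(K) = K + K**2 (S(K) = K**2 + K = K + K**2)
s(g) = 2 (s(g) = (2 + g) - g = 2)
T(n, Z) = 5*sqrt(10 + 3*n) (T(n, Z) = 5*sqrt((5 + n)*(0 + 2) + n) = 5*sqrt((5 + n)*2 + n) = 5*sqrt((10 + 2*n) + n) = 5*sqrt(10 + 3*n))
(S(3)*T(1, -2))*17 = ((3*(1 + 3))*(5*sqrt(10 + 3*1)))*17 = ((3*4)*(5*sqrt(10 + 3)))*17 = (12*(5*sqrt(13)))*17 = (60*sqrt(13))*17 = 1020*sqrt(13)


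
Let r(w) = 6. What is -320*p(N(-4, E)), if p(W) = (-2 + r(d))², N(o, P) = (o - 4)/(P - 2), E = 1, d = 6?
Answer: -5120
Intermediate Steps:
N(o, P) = (-4 + o)/(-2 + P)
p(W) = 16 (p(W) = (-2 + 6)² = 4² = 16)
-320*p(N(-4, E)) = -320*16 = -5120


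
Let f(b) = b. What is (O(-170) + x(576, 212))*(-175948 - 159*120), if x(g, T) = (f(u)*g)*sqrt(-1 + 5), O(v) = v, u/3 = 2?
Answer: -1314878776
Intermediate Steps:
u = 6 (u = 3*2 = 6)
x(g, T) = 12*g (x(g, T) = (6*g)*sqrt(-1 + 5) = (6*g)*sqrt(4) = (6*g)*2 = 12*g)
(O(-170) + x(576, 212))*(-175948 - 159*120) = (-170 + 12*576)*(-175948 - 159*120) = (-170 + 6912)*(-175948 - 19080) = 6742*(-195028) = -1314878776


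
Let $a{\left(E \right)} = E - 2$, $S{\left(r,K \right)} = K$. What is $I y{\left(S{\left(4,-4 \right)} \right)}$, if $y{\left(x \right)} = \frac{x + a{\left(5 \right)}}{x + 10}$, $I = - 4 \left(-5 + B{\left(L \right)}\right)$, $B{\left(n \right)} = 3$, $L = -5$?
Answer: $- \frac{4}{3} \approx -1.3333$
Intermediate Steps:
$a{\left(E \right)} = -2 + E$
$I = 8$ ($I = - 4 \left(-5 + 3\right) = \left(-4\right) \left(-2\right) = 8$)
$y{\left(x \right)} = \frac{3 + x}{10 + x}$ ($y{\left(x \right)} = \frac{x + \left(-2 + 5\right)}{x + 10} = \frac{x + 3}{10 + x} = \frac{3 + x}{10 + x}$)
$I y{\left(S{\left(4,-4 \right)} \right)} = 8 \frac{3 - 4}{10 - 4} = 8 \cdot \frac{1}{6} \left(-1\right) = 8 \left(- \frac{1}{6}\right) = - \frac{4}{3}$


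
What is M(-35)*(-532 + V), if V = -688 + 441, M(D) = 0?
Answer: 0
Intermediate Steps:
V = -247
M(-35)*(-532 + V) = 0*(-532 - 247) = 0*(-779) = 0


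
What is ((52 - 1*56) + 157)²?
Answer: 23409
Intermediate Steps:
((52 - 1*56) + 157)² = ((52 - 56) + 157)² = (-4 + 157)² = 153² = 23409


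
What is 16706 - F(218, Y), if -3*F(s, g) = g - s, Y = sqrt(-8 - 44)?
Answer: 49900/3 + 2*I*sqrt(13)/3 ≈ 16633.0 + 2.4037*I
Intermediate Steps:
Y = 2*I*sqrt(13) (Y = sqrt(-52) = 2*I*sqrt(13) ≈ 7.2111*I)
F(s, g) = -g/3 + s/3 (F(s, g) = -(g - s)/3 = -g/3 + s/3)
16706 - F(218, Y) = 16706 - (-2*I*sqrt(13)/3 + (1/3)*218) = 16706 - (-2*I*sqrt(13)/3 + 218/3) = 16706 - (218/3 - 2*I*sqrt(13)/3) = 16706 + (-218/3 + 2*I*sqrt(13)/3) = 49900/3 + 2*I*sqrt(13)/3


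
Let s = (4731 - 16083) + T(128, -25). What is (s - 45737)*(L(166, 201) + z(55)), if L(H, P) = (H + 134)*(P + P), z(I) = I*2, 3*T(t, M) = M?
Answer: -20676657320/3 ≈ -6.8922e+9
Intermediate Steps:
T(t, M) = M/3
z(I) = 2*I
s = -34081/3 (s = (4731 - 16083) + (⅓)*(-25) = -11352 - 25/3 = -34081/3 ≈ -11360.)
L(H, P) = 2*P*(134 + H) (L(H, P) = (134 + H)*(2*P) = 2*P*(134 + H))
(s - 45737)*(L(166, 201) + z(55)) = (-34081/3 - 45737)*(2*201*(134 + 166) + 2*55) = -171292*(2*201*300 + 110)/3 = -171292*(120600 + 110)/3 = -171292/3*120710 = -20676657320/3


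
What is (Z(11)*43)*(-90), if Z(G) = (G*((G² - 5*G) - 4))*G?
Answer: -29032740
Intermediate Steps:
Z(G) = G²*(-4 + G² - 5*G) (Z(G) = (G*(-4 + G² - 5*G))*G = G²*(-4 + G² - 5*G))
(Z(11)*43)*(-90) = ((11²*(-4 + 11² - 5*11))*43)*(-90) = ((121*(-4 + 121 - 55))*43)*(-90) = ((121*62)*43)*(-90) = (7502*43)*(-90) = 322586*(-90) = -29032740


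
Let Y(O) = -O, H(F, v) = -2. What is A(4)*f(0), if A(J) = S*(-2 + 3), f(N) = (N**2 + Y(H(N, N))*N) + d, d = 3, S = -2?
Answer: -6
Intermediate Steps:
f(N) = 3 + N**2 + 2*N (f(N) = (N**2 + (-1*(-2))*N) + 3 = (N**2 + 2*N) + 3 = 3 + N**2 + 2*N)
A(J) = -2 (A(J) = -2*(-2 + 3) = -2*1 = -2)
A(4)*f(0) = -2*(3 + 0**2 + 2*0) = -2*(3 + 0 + 0) = -2*3 = -6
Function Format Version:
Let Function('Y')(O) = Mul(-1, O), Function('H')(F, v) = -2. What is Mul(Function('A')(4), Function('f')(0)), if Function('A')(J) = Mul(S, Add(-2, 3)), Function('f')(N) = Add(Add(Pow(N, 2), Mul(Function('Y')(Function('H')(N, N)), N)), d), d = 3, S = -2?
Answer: -6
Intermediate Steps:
Function('f')(N) = Add(3, Pow(N, 2), Mul(2, N)) (Function('f')(N) = Add(Add(Pow(N, 2), Mul(Mul(-1, -2), N)), 3) = Add(Add(Pow(N, 2), Mul(2, N)), 3) = Add(3, Pow(N, 2), Mul(2, N)))
Function('A')(J) = -2 (Function('A')(J) = Mul(-2, Add(-2, 3)) = Mul(-2, 1) = -2)
Mul(Function('A')(4), Function('f')(0)) = Mul(-2, Add(3, Pow(0, 2), Mul(2, 0))) = Mul(-2, Add(3, 0, 0)) = Mul(-2, 3) = -6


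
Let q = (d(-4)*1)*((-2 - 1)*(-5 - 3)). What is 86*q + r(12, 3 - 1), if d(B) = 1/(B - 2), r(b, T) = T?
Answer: -342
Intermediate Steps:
d(B) = 1/(-2 + B)
q = -4 (q = (1/(-2 - 4))*((-2 - 1)*(-5 - 3)) = (1/(-6))*(-3*(-8)) = -⅙*1*24 = -⅙*24 = -4)
86*q + r(12, 3 - 1) = 86*(-4) + (3 - 1) = -344 + 2 = -342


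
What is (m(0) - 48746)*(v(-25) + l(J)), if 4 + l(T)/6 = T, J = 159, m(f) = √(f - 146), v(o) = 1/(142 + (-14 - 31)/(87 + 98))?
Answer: -237777479702/5245 + 4877887*I*√146/5245 ≈ -4.5334e+7 + 11237.0*I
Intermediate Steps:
v(o) = 37/5245 (v(o) = 1/(142 - 45/185) = 1/(142 - 45*1/185) = 1/(142 - 9/37) = 1/(5245/37) = 37/5245)
m(f) = √(-146 + f)
l(T) = -24 + 6*T
(m(0) - 48746)*(v(-25) + l(J)) = (√(-146 + 0) - 48746)*(37/5245 + (-24 + 6*159)) = (√(-146) - 48746)*(37/5245 + (-24 + 954)) = (I*√146 - 48746)*(37/5245 + 930) = (-48746 + I*√146)*(4877887/5245) = -237777479702/5245 + 4877887*I*√146/5245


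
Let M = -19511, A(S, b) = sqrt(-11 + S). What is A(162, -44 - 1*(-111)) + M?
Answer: -19511 + sqrt(151) ≈ -19499.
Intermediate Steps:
A(162, -44 - 1*(-111)) + M = sqrt(-11 + 162) - 19511 = sqrt(151) - 19511 = -19511 + sqrt(151)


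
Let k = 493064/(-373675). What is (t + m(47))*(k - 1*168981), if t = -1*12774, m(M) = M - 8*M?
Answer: 827381967335617/373675 ≈ 2.2142e+9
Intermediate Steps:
m(M) = -7*M
k = -493064/373675 (k = 493064*(-1/373675) = -493064/373675 ≈ -1.3195)
t = -12774
(t + m(47))*(k - 1*168981) = (-12774 - 7*47)*(-493064/373675 - 1*168981) = (-12774 - 329)*(-493064/373675 - 168981) = -13103*(-63144468239/373675) = 827381967335617/373675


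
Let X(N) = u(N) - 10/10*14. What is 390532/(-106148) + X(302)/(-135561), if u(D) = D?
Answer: -4414289923/1199127419 ≈ -3.6813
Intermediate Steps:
X(N) = -14 + N (X(N) = N - 10/10*14 = N - 10*1/10*14 = N - 1*14 = N - 14 = -14 + N)
390532/(-106148) + X(302)/(-135561) = 390532/(-106148) + (-14 + 302)/(-135561) = 390532*(-1/106148) + 288*(-1/135561) = -97633/26537 - 96/45187 = -4414289923/1199127419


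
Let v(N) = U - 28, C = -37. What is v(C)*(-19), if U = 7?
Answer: 399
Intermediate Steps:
v(N) = -21 (v(N) = 7 - 28 = -21)
v(C)*(-19) = -21*(-19) = 399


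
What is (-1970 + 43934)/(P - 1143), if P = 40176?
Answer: 13988/13011 ≈ 1.0751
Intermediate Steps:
(-1970 + 43934)/(P - 1143) = (-1970 + 43934)/(40176 - 1143) = 41964/39033 = 41964*(1/39033) = 13988/13011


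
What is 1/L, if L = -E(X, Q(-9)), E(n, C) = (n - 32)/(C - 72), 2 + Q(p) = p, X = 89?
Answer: 83/57 ≈ 1.4561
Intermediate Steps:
Q(p) = -2 + p
E(n, C) = (-32 + n)/(-72 + C)
L = 57/83 (L = -(-32 + 89)/(-72 + (-2 - 9)) = -57/(-72 - 11) = -57/(-83) = -(-1)*57/83 = -1*(-57/83) = 57/83 ≈ 0.68675)
1/L = 1/(57/83) = 83/57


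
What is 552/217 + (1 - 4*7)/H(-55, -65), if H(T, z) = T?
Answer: 36219/11935 ≈ 3.0347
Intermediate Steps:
552/217 + (1 - 4*7)/H(-55, -65) = 552/217 + (1 - 4*7)/(-55) = 552*(1/217) + (1 - 28)*(-1/55) = 552/217 - 27*(-1/55) = 552/217 + 27/55 = 36219/11935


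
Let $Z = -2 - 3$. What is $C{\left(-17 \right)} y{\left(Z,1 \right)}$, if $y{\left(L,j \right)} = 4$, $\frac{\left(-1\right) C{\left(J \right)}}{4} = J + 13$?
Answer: $64$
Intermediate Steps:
$C{\left(J \right)} = -52 - 4 J$ ($C{\left(J \right)} = - 4 \left(J + 13\right) = - 4 \left(13 + J\right) = -52 - 4 J$)
$Z = -5$ ($Z = -2 - 3 = -5$)
$C{\left(-17 \right)} y{\left(Z,1 \right)} = \left(-52 - -68\right) 4 = \left(-52 + 68\right) 4 = 16 \cdot 4 = 64$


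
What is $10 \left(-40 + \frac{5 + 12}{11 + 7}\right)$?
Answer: $- \frac{3515}{9} \approx -390.56$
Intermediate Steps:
$10 \left(-40 + \frac{5 + 12}{11 + 7}\right) = 10 \left(-40 + \frac{17}{18}\right) = 10 \left(- \frac{703}{18}\right) = - \frac{3515}{9}$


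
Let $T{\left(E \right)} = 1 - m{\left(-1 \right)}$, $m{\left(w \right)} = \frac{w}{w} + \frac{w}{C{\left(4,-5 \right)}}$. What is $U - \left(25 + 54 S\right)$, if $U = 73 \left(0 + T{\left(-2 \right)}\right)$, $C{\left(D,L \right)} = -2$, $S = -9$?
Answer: $\frac{849}{2} \approx 424.5$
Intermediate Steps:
$m{\left(w \right)} = 1 - \frac{w}{2}$ ($m{\left(w \right)} = \frac{w}{w} + \frac{w}{-2} = 1 + w \left(- \frac{1}{2}\right) = 1 - \frac{w}{2}$)
$T{\left(E \right)} = - \frac{1}{2}$ ($T{\left(E \right)} = 1 - \left(1 - - \frac{1}{2}\right) = 1 - \left(1 + \frac{1}{2}\right) = 1 - \frac{3}{2} = - \frac{1}{2}$)
$U = - \frac{73}{2}$ ($U = 73 \left(0 - \frac{1}{2}\right) = 73 \left(- \frac{1}{2}\right) = - \frac{73}{2} \approx -36.5$)
$U - \left(25 + 54 S\right) = - \frac{73}{2} - -461 = - \frac{73}{2} + \left(486 - 25\right) = - \frac{73}{2} + 461 = \frac{849}{2}$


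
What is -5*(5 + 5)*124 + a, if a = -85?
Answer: -6285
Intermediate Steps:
-5*(5 + 5)*124 + a = -5*(5 + 5)*124 - 85 = -5*10*124 - 85 = -50*124 - 85 = -6200 - 85 = -6285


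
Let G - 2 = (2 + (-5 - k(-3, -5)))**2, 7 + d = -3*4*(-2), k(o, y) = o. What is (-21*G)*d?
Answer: -714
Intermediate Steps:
d = 17 (d = -7 - 3*4*(-2) = -7 - 12*(-2) = -7 + 24 = 17)
G = 2 (G = 2 + (2 + (-5 - 1*(-3)))**2 = 2 + (2 + (-5 + 3))**2 = 2 + (2 - 2)**2 = 2 + 0**2 = 2 + 0 = 2)
(-21*G)*d = -21*2*17 = -42*17 = -714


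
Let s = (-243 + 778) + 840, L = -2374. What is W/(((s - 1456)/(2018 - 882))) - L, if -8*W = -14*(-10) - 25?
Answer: 208624/81 ≈ 2575.6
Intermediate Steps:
W = -115/8 (W = -(-14*(-10) - 25)/8 = -(140 - 25)/8 = -1/8*115 = -115/8 ≈ -14.375)
s = 1375 (s = 535 + 840 = 1375)
W/(((s - 1456)/(2018 - 882))) - L = -115*(2018 - 882)/(1375 - 1456)/8 - 1*(-2374) = -115/(8*((-81/1136))) + 2374 = -115/(8*((-81*1/1136))) + 2374 = -115/(8*(-81/1136)) + 2374 = -115/8*(-1136/81) + 2374 = 16330/81 + 2374 = 208624/81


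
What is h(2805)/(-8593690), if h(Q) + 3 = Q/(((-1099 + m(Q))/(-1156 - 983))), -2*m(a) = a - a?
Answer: -2998299/4722232655 ≈ -0.00063493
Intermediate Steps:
m(a) = 0 (m(a) = -(a - a)/2 = -½*0 = 0)
h(Q) = -3 + 2139*Q/1099 (h(Q) = -3 + Q/(((-1099 + 0)/(-1156 - 983))) = -3 + Q/((-1099/(-2139))) = -3 + Q/((-1099*(-1/2139))) = -3 + Q/(1099/2139) = -3 + Q*(2139/1099) = -3 + 2139*Q/1099)
h(2805)/(-8593690) = (-3 + (2139/1099)*2805)/(-8593690) = (-3 + 5999895/1099)*(-1/8593690) = (5996598/1099)*(-1/8593690) = -2998299/4722232655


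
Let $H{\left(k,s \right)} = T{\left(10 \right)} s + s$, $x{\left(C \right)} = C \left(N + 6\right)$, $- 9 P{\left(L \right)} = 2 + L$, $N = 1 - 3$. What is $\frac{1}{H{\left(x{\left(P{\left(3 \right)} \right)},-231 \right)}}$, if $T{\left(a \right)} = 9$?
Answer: $- \frac{1}{2310} \approx -0.0004329$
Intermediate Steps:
$N = -2$
$P{\left(L \right)} = - \frac{2}{9} - \frac{L}{9}$ ($P{\left(L \right)} = - \frac{2 + L}{9} = - \frac{2}{9} - \frac{L}{9}$)
$x{\left(C \right)} = 4 C$ ($x{\left(C \right)} = C \left(-2 + 6\right) = C 4 = 4 C$)
$H{\left(k,s \right)} = 10 s$ ($H{\left(k,s \right)} = 9 s + s = 10 s$)
$\frac{1}{H{\left(x{\left(P{\left(3 \right)} \right)},-231 \right)}} = \frac{1}{10 \left(-231\right)} = \frac{1}{-2310} = - \frac{1}{2310}$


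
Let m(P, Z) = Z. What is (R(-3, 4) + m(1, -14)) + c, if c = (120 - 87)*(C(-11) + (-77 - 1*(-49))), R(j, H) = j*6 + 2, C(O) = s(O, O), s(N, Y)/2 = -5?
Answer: -1284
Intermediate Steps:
s(N, Y) = -10 (s(N, Y) = 2*(-5) = -10)
C(O) = -10
R(j, H) = 2 + 6*j (R(j, H) = 6*j + 2 = 2 + 6*j)
c = -1254 (c = (120 - 87)*(-10 + (-77 - 1*(-49))) = 33*(-10 + (-77 + 49)) = 33*(-10 - 28) = 33*(-38) = -1254)
(R(-3, 4) + m(1, -14)) + c = ((2 + 6*(-3)) - 14) - 1254 = ((2 - 18) - 14) - 1254 = (-16 - 14) - 1254 = -30 - 1254 = -1284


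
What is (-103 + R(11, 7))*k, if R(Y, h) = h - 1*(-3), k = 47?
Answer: -4371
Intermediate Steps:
R(Y, h) = 3 + h (R(Y, h) = h + 3 = 3 + h)
(-103 + R(11, 7))*k = (-103 + (3 + 7))*47 = (-103 + 10)*47 = -93*47 = -4371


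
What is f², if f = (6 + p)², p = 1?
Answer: 2401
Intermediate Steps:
f = 49 (f = (6 + 1)² = 7² = 49)
f² = 49² = 2401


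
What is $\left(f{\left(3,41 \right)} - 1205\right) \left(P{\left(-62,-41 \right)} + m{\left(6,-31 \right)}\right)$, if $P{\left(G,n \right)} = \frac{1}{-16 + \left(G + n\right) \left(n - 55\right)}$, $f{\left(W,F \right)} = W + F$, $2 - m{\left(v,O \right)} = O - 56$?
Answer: $- \frac{1020065049}{9872} \approx -1.0333 \cdot 10^{5}$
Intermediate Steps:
$m{\left(v,O \right)} = 58 - O$ ($m{\left(v,O \right)} = 2 - \left(O - 56\right) = 2 - \left(-56 + O\right) = 58 - O$)
$f{\left(W,F \right)} = F + W$
$P{\left(G,n \right)} = \frac{1}{-16 + \left(-55 + n\right) \left(G + n\right)}$ ($P{\left(G,n \right)} = \frac{1}{-16 + \left(G + n\right) \left(-55 + n\right)} = \frac{1}{-16 + \left(-55 + n\right) \left(G + n\right)}$)
$\left(f{\left(3,41 \right)} - 1205\right) \left(P{\left(-62,-41 \right)} + m{\left(6,-31 \right)}\right) = \left(\left(41 + 3\right) - 1205\right) \left(\frac{1}{-16 + \left(-41\right)^{2} - -3410 - -2255 - -2542} + \left(58 - -31\right)\right) = \left(44 - 1205\right) \left(\frac{1}{-16 + 1681 + 3410 + 2255 + 2542} + \left(58 + 31\right)\right) = - 1161 \left(\frac{1}{9872} + 89\right) = \left(-1161\right) \frac{878609}{9872} = - \frac{1020065049}{9872}$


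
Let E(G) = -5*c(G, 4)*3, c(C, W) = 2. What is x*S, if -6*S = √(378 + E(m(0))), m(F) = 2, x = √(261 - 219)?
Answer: -√406 ≈ -20.149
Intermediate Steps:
x = √42 ≈ 6.4807
E(G) = -30 (E(G) = -5*2*3 = -10*3 = -30)
S = -√87/3 (S = -√(378 - 30)/6 = -√87/3 ≈ -3.1091)
x*S = √42*(-√87/3) = -√406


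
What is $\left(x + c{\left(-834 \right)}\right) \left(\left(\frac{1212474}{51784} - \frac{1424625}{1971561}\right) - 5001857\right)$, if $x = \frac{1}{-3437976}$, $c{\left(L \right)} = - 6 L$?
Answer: $- \frac{1464212145748259091371445727}{58500207012892704} \approx -2.5029 \cdot 10^{10}$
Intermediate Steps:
$x = - \frac{1}{3437976} \approx -2.9087 \cdot 10^{-7}$
$\left(x + c{\left(-834 \right)}\right) \left(\left(\frac{1212474}{51784} - \frac{1424625}{1971561}\right) - 5001857\right) = \left(- \frac{1}{3437976} - -5004\right) \left(\left(\frac{1212474}{51784} - \frac{1424625}{1971561}\right) - 5001857\right) = \left(- \frac{1}{3437976} + 5004\right) \left(\left(1212474 \cdot \frac{1}{51784} - \frac{474875}{657187}\right) - 5001857\right) = \frac{17203631903 \left(\left(\frac{606237}{25892} - \frac{474875}{657187}\right) - 5001857\right)}{3437976} = \frac{17203631903 \left(\frac{386115611819}{17015885804} - 5001857\right)}{3437976} = \frac{17203631903}{3437976} \left(- \frac{85110641404326209}{17015885804}\right) = - \frac{1464212145748259091371445727}{58500207012892704}$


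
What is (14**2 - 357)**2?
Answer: 25921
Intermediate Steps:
(14**2 - 357)**2 = (196 - 357)**2 = (-161)**2 = 25921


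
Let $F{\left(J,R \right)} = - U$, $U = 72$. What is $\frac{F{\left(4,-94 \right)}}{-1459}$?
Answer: $\frac{72}{1459} \approx 0.049349$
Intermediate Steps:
$F{\left(J,R \right)} = -72$ ($F{\left(J,R \right)} = \left(-1\right) 72 = -72$)
$\frac{F{\left(4,-94 \right)}}{-1459} = - \frac{72}{-1459} = \left(-72\right) \left(- \frac{1}{1459}\right) = \frac{72}{1459}$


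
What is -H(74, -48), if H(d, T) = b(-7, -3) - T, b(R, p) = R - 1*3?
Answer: -38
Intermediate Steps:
b(R, p) = -3 + R (b(R, p) = R - 3 = -3 + R)
H(d, T) = -10 - T (H(d, T) = (-3 - 7) - T = -10 - T)
-H(74, -48) = -(-10 - 1*(-48)) = -(-10 + 48) = -1*38 = -38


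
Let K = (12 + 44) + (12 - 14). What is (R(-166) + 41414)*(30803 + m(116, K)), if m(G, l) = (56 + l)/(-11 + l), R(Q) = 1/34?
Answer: 1865193709203/1462 ≈ 1.2758e+9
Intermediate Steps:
R(Q) = 1/34
K = 54 (K = 56 - 2 = 54)
m(G, l) = (56 + l)/(-11 + l)
(R(-166) + 41414)*(30803 + m(116, K)) = (1/34 + 41414)*(30803 + (56 + 54)/(-11 + 54)) = 1408077*(30803 + 110/43)/34 = (1408077/34)*(1324639/43) = 1865193709203/1462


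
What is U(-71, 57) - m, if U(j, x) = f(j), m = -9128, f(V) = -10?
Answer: 9118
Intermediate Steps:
U(j, x) = -10
U(-71, 57) - m = -10 - 1*(-9128) = -10 + 9128 = 9118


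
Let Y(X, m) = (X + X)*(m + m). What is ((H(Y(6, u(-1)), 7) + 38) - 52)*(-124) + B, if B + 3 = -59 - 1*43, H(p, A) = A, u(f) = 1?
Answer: 763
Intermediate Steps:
Y(X, m) = 4*X*m (Y(X, m) = (2*X)*(2*m) = 4*X*m)
B = -105 (B = -3 + (-59 - 1*43) = -3 + (-59 - 43) = -3 - 102 = -105)
((H(Y(6, u(-1)), 7) + 38) - 52)*(-124) + B = ((7 + 38) - 52)*(-124) - 105 = (45 - 52)*(-124) - 105 = -7*(-124) - 105 = 868 - 105 = 763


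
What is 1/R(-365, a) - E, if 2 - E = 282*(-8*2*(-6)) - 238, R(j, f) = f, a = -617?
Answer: 16555343/617 ≈ 26832.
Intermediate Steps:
E = -26832 (E = 2 - (282*(-8*2*(-6)) - 238) = 2 - (282*(-16*(-6)) - 238) = 2 - (282*96 - 238) = 2 - (27072 - 238) = 2 - 1*26834 = 2 - 26834 = -26832)
1/R(-365, a) - E = 1/(-617) - 1*(-26832) = -1/617 + 26832 = 16555343/617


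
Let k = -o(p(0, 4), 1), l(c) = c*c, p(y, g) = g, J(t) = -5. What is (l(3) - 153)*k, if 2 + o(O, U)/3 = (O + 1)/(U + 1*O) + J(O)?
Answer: -2592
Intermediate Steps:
l(c) = c²
o(O, U) = -21 + 3*(1 + O)/(O + U) (o(O, U) = -6 + 3*((O + 1)/(U + 1*O) - 5) = -6 + 3*((1 + O)/(U + O) - 5) = -6 + 3*((1 + O)/(O + U) - 5) = -6 + 3*(-5 + (1 + O)/(O + U)) = -6 + (-15 + 3*(1 + O)/(O + U)) = -21 + 3*(1 + O)/(O + U))
k = 18 (k = -3*(1 - 7*1 - 6*4)/(4 + 1) = -3*(1 - 7 - 24)/5 = -3*(-30)/5 = -1*(-18) = 18)
(l(3) - 153)*k = (3² - 153)*18 = (9 - 153)*18 = -144*18 = -2592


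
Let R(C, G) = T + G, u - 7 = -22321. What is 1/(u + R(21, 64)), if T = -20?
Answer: -1/22270 ≈ -4.4903e-5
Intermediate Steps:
u = -22314 (u = 7 - 22321 = -22314)
R(C, G) = -20 + G
1/(u + R(21, 64)) = 1/(-22314 + (-20 + 64)) = 1/(-22314 + 44) = 1/(-22270) = -1/22270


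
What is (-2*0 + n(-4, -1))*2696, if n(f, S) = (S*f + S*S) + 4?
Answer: 24264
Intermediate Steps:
n(f, S) = 4 + S**2 + S*f (n(f, S) = (S*f + S**2) + 4 = (S**2 + S*f) + 4 = 4 + S**2 + S*f)
(-2*0 + n(-4, -1))*2696 = (-2*0 + (4 + (-1)**2 - 1*(-4)))*2696 = (0 + (4 + 1 + 4))*2696 = (0 + 9)*2696 = 9*2696 = 24264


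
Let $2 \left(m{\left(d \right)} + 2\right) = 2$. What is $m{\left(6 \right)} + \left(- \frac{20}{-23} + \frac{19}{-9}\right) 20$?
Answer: $- \frac{5347}{207} \approx -25.831$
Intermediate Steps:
$m{\left(d \right)} = -1$ ($m{\left(d \right)} = -2 + \frac{1}{2} \cdot 2 = -2 + 1 = -1$)
$m{\left(6 \right)} + \left(- \frac{20}{-23} + \frac{19}{-9}\right) 20 = -1 + \left(- \frac{20}{-23} + \frac{19}{-9}\right) 20 = -1 + \left(\left(-20\right) \left(- \frac{1}{23}\right) + 19 \left(- \frac{1}{9}\right)\right) 20 = -1 + \left(\frac{20}{23} - \frac{19}{9}\right) 20 = -1 - \frac{5140}{207} = - \frac{5347}{207}$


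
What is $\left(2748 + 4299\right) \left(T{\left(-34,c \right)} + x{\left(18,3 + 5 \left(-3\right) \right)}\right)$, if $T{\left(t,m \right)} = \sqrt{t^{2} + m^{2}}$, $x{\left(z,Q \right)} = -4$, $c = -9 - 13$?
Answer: $-28188 + 14094 \sqrt{410} \approx 2.5719 \cdot 10^{5}$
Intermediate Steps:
$c = -22$
$T{\left(t,m \right)} = \sqrt{m^{2} + t^{2}}$
$\left(2748 + 4299\right) \left(T{\left(-34,c \right)} + x{\left(18,3 + 5 \left(-3\right) \right)}\right) = \left(2748 + 4299\right) \left(\sqrt{\left(-22\right)^{2} + \left(-34\right)^{2}} - 4\right) = 7047 \left(\sqrt{484 + 1156} - 4\right) = 7047 \left(\sqrt{1640} - 4\right) = 7047 \left(2 \sqrt{410} - 4\right) = 7047 \left(-4 + 2 \sqrt{410}\right) = -28188 + 14094 \sqrt{410}$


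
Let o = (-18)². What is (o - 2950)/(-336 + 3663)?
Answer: -2626/3327 ≈ -0.78930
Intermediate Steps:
o = 324
(o - 2950)/(-336 + 3663) = (324 - 2950)/(-336 + 3663) = -2626/3327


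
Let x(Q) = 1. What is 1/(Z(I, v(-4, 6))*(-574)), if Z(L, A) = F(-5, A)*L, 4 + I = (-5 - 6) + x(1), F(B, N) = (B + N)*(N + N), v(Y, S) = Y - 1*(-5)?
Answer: -1/64288 ≈ -1.5555e-5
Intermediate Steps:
v(Y, S) = 5 + Y (v(Y, S) = Y + 5 = 5 + Y)
F(B, N) = 2*N*(B + N) (F(B, N) = (B + N)*(2*N) = 2*N*(B + N))
I = -14 (I = -4 + ((-5 - 6) + 1) = -4 + (-11 + 1) = -4 - 10 = -14)
Z(L, A) = 2*A*L*(-5 + A) (Z(L, A) = (2*A*(-5 + A))*L = 2*A*L*(-5 + A))
1/(Z(I, v(-4, 6))*(-574)) = 1/((2*(5 - 4)*(-14)*(-5 + (5 - 4)))*(-574)) = -1/574/(2*1*(-14)*(-5 + 1)) = -1/574/(2*1*(-14)*(-4)) = -1/574/112 = (1/112)*(-1/574) = -1/64288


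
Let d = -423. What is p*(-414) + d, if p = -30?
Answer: 11997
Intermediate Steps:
p*(-414) + d = -30*(-414) - 423 = 12420 - 423 = 11997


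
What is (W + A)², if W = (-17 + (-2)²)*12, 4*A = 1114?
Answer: 60025/4 ≈ 15006.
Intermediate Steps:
A = 557/2 (A = (¼)*1114 = 557/2 ≈ 278.50)
W = -156 (W = (-17 + 4)*12 = -13*12 = -156)
(W + A)² = (-156 + 557/2)² = (245/2)² = 60025/4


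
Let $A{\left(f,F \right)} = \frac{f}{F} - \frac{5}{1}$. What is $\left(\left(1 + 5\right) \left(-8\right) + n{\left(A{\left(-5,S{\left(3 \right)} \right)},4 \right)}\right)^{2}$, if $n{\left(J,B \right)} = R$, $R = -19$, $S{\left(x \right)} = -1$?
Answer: $4489$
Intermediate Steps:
$A{\left(f,F \right)} = -5 + \frac{f}{F}$ ($A{\left(f,F \right)} = \frac{f}{F} - 5 = -5 + \frac{f}{F}$)
$n{\left(J,B \right)} = -19$
$\left(\left(1 + 5\right) \left(-8\right) + n{\left(A{\left(-5,S{\left(3 \right)} \right)},4 \right)}\right)^{2} = \left(\left(1 + 5\right) \left(-8\right) - 19\right)^{2} = \left(6 \left(-8\right) - 19\right)^{2} = \left(-48 - 19\right)^{2} = \left(-67\right)^{2} = 4489$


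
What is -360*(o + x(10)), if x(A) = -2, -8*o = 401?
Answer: 18765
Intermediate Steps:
o = -401/8 (o = -⅛*401 = -401/8 ≈ -50.125)
-360*(o + x(10)) = -360*(-401/8 - 2) = -360*(-417/8) = 18765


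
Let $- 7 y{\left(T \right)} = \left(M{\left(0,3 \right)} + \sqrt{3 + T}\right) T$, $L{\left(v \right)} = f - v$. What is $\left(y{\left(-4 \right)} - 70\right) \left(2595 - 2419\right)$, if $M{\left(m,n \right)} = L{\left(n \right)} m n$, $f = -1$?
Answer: $-12320 + \frac{704 i}{7} \approx -12320.0 + 100.57 i$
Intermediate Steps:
$L{\left(v \right)} = -1 - v$
$M{\left(m,n \right)} = m n \left(-1 - n\right)$ ($M{\left(m,n \right)} = \left(-1 - n\right) m n = m \left(-1 - n\right) n = m n \left(-1 - n\right)$)
$y{\left(T \right)} = - \frac{T \sqrt{3 + T}}{7}$ ($y{\left(T \right)} = - \frac{\left(\left(-1\right) 0 \cdot 3 \left(1 + 3\right) + \sqrt{3 + T}\right) T}{7} = - \frac{\left(\left(-1\right) 0 \cdot 3 \cdot 4 + \sqrt{3 + T}\right) T}{7} = - \frac{\left(0 + \sqrt{3 + T}\right) T}{7} = - \frac{\sqrt{3 + T} T}{7} = - \frac{T \sqrt{3 + T}}{7}$)
$\left(y{\left(-4 \right)} - 70\right) \left(2595 - 2419\right) = \left(\left(- \frac{1}{7}\right) \left(-4\right) \sqrt{3 - 4} - 70\right) \left(2595 - 2419\right) = \left(\left(- \frac{1}{7}\right) \left(-4\right) \sqrt{-1} - 70\right) 176 = \left(\left(- \frac{1}{7}\right) \left(-4\right) i - 70\right) 176 = \left(\frac{4 i}{7} - 70\right) 176 = \left(-70 + \frac{4 i}{7}\right) 176 = -12320 + \frac{704 i}{7}$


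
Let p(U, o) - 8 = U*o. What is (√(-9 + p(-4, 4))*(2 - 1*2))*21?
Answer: 0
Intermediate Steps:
p(U, o) = 8 + U*o
(√(-9 + p(-4, 4))*(2 - 1*2))*21 = (√(-9 + (8 - 4*4))*(2 - 1*2))*21 = (√(-9 + (8 - 16))*(2 - 2))*21 = (√(-9 - 8)*0)*21 = (√(-17)*0)*21 = ((I*√17)*0)*21 = 0*21 = 0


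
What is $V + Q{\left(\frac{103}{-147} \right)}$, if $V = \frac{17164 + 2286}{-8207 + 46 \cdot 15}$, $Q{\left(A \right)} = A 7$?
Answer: $- \frac{1182701}{157857} \approx -7.4922$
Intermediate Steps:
$Q{\left(A \right)} = 7 A$
$V = - \frac{19450}{7517}$ ($V = \frac{19450}{-8207 + 690} = \frac{19450}{-7517} = 19450 \left(- \frac{1}{7517}\right) = - \frac{19450}{7517} \approx -2.5875$)
$V + Q{\left(\frac{103}{-147} \right)} = - \frac{19450}{7517} + 7 \frac{103}{-147} = - \frac{19450}{7517} + 7 \cdot 103 \left(- \frac{1}{147}\right) = - \frac{19450}{7517} + 7 \left(- \frac{103}{147}\right) = - \frac{19450}{7517} - \frac{103}{21} = - \frac{1182701}{157857}$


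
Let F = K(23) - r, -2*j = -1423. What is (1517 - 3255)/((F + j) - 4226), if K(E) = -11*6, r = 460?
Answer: 3476/8081 ≈ 0.43014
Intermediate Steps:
j = 1423/2 (j = -1/2*(-1423) = 1423/2 ≈ 711.50)
K(E) = -66
F = -526 (F = -66 - 1*460 = -66 - 460 = -526)
(1517 - 3255)/((F + j) - 4226) = (1517 - 3255)/((-526 + 1423/2) - 4226) = -1738/(371/2 - 4226) = -1738/(-8081/2) = -1738*(-2/8081) = 3476/8081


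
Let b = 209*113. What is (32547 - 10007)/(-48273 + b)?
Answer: -245/268 ≈ -0.91418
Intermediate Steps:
b = 23617
(32547 - 10007)/(-48273 + b) = (32547 - 10007)/(-48273 + 23617) = 22540/(-24656) = 22540*(-1/24656) = -245/268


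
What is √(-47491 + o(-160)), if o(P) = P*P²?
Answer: I*√4143491 ≈ 2035.6*I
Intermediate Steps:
o(P) = P³
√(-47491 + o(-160)) = √(-47491 + (-160)³) = √(-47491 - 4096000) = √(-4143491) = I*√4143491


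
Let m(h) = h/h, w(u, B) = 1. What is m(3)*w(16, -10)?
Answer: 1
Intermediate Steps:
m(h) = 1
m(3)*w(16, -10) = 1*1 = 1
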